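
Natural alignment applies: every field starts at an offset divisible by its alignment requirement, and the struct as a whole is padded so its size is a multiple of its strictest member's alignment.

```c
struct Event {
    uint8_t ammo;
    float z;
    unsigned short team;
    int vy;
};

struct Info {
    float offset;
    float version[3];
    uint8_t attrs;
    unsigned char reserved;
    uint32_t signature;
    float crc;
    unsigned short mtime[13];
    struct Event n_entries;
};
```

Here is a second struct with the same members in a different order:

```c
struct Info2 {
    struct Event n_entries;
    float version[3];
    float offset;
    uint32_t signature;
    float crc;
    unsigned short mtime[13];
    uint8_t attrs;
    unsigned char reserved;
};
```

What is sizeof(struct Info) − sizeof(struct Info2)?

4

Event: @0: ammo [1B, align 1] → 1; +3 pad (align 4); @4: z [4B, align 4] → 8; @8: team [2B, align 2] → 10; +2 pad (align 4); @12: vy [4B, align 4] → 16; size 16, align 4
@0: offset [4B, align 4] → 4
@4: version [12B, align 4] → 16
@16: attrs [1B, align 1] → 17
@17: reserved [1B, align 1] → 18
+2 pad (align 4)
@20: signature [4B, align 4] → 24
@24: crc [4B, align 4] → 28
@28: mtime [26B, align 2] → 54
+2 pad (align 4)
@56: n_entries [16B, align 4] → 72
size 72, align 4
— Info2 —
@0: n_entries [16B, align 4] → 16
@16: version [12B, align 4] → 28
@28: offset [4B, align 4] → 32
@32: signature [4B, align 4] → 36
@36: crc [4B, align 4] → 40
@40: mtime [26B, align 2] → 66
@66: attrs [1B, align 1] → 67
@67: reserved [1B, align 1] → 68
size 68, align 4
72 − 68 = 4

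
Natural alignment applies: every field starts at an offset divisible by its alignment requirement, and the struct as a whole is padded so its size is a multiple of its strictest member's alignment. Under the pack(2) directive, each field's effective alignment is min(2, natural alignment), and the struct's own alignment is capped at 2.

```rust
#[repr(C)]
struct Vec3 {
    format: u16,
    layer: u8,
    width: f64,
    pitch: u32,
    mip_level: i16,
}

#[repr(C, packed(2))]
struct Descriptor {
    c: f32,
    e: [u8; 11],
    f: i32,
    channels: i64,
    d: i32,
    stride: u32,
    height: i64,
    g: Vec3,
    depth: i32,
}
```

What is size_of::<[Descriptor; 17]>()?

1224

Vec3: @0: format [2B, align 2] → 2; @2: layer [1B, align 1] → 3; +5 pad (align 8); @8: width [8B, align 8] → 16; @16: pitch [4B, align 4] → 20; @20: mip_level [2B, align 2] → 22; +2 tail pad (align 8); size 24, align 8
@0: c [4B, align 2] → 4
@4: e [11B, align 1] → 15
+1 pad (align 2)
@16: f [4B, align 2] → 20
@20: channels [8B, align 2] → 28
@28: d [4B, align 2] → 32
@32: stride [4B, align 2] → 36
@36: height [8B, align 2] → 44
@44: g [24B, align 2] → 68
@68: depth [4B, align 2] → 72
size 72, align 2
array of 17: 17 × 72 = 1224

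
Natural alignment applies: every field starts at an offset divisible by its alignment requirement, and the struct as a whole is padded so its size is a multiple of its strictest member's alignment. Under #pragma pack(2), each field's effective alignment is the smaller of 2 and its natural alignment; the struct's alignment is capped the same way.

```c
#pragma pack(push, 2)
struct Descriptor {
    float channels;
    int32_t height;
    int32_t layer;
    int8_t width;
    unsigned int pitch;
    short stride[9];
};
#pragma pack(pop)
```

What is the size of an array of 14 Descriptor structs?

504

channels at 0 (size 4, align 2) → ends 4
height at 4 (size 4, align 2) → ends 8
layer at 8 (size 4, align 2) → ends 12
width at 12 (size 1, align 1) → ends 13
pad 1 to align 2 for pitch
pitch at 14 (size 4, align 2) → ends 18
stride at 18 (size 18, align 2) → ends 36
total 36 bytes, alignment 2
array of 14: 14 × 36 = 504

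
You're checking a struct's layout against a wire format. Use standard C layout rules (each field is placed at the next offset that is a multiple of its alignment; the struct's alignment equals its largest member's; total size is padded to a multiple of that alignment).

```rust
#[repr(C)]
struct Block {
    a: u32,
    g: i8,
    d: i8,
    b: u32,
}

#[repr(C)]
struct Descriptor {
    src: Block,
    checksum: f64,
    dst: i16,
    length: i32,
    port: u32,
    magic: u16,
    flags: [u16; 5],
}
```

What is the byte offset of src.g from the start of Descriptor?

Block: a at 0 (size 4, align 4) → ends 4; g at 4 (size 1, align 1) → ends 5; d at 5 (size 1, align 1) → ends 6; pad 2 to align 4 for b; b at 8 (size 4, align 4) → ends 12; total 12 bytes, alignment 4
src at 0 (size 12, align 4) → ends 12
within Block: g at 4
0 + 4 = 4

4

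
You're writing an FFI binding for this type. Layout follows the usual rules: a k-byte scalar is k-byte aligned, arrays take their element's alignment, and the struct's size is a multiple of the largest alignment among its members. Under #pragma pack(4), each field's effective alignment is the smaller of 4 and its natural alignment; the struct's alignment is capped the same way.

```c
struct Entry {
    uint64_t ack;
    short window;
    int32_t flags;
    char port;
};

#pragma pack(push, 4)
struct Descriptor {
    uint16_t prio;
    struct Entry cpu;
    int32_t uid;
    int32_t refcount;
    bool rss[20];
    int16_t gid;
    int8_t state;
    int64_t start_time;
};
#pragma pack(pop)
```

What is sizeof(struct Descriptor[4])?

Entry: @0: ack [8B, align 8] → 8; @8: window [2B, align 2] → 10; +2 pad (align 4); @12: flags [4B, align 4] → 16; @16: port [1B, align 1] → 17; +7 tail pad (align 8); size 24, align 8
@0: prio [2B, align 2] → 2
+2 pad (align 4)
@4: cpu [24B, align 4] → 28
@28: uid [4B, align 4] → 32
@32: refcount [4B, align 4] → 36
@36: rss [20B, align 1] → 56
@56: gid [2B, align 2] → 58
@58: state [1B, align 1] → 59
+1 pad (align 4)
@60: start_time [8B, align 4] → 68
size 68, align 4
array of 4: 4 × 68 = 272

272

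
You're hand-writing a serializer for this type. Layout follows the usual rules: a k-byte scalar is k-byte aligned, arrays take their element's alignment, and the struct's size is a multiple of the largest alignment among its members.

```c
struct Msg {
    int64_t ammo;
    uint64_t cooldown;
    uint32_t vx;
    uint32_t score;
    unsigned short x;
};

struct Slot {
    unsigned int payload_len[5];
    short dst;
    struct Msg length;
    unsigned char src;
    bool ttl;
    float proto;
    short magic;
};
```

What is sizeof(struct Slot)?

Msg: 0..8  ammo  (8B, 8-aligned); 8..16  cooldown  (8B, 8-aligned); 16..20  vx  (4B, 4-aligned); 20..24  score  (4B, 4-aligned); 24..26  x  (2B, 2-aligned); 26..32  -- tail padding (6B); sizeof = 32, alignof = 8
0..20  payload_len  (20B, 4-aligned)
20..22  dst  (2B, 2-aligned)
22..24  -- padding (2B)
24..56  length  (32B, 8-aligned)
56..57  src  (1B, 1-aligned)
57..58  ttl  (1B, 1-aligned)
58..60  -- padding (2B)
60..64  proto  (4B, 4-aligned)
64..66  magic  (2B, 2-aligned)
66..72  -- tail padding (6B)
sizeof = 72, alignof = 8

72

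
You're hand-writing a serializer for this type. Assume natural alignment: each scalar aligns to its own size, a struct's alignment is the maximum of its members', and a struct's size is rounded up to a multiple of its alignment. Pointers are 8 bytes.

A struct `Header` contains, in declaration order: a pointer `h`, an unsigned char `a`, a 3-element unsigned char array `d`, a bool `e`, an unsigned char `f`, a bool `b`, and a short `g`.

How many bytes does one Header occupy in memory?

24 bytes

0..8  h  (8B, 8-aligned)
8..9  a  (1B, 1-aligned)
9..12  d  (3B, 1-aligned)
12..13  e  (1B, 1-aligned)
13..14  f  (1B, 1-aligned)
14..15  b  (1B, 1-aligned)
15..16  -- padding (1B)
16..18  g  (2B, 2-aligned)
18..24  -- tail padding (6B)
sizeof = 24, alignof = 8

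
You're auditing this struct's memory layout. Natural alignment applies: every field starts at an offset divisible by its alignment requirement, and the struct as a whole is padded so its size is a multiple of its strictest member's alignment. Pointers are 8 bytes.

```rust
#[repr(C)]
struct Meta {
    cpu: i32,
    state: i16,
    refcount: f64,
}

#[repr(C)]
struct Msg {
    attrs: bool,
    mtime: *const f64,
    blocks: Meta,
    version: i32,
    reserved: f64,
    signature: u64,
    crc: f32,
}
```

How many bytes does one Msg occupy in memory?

Meta: @0: cpu [4B, align 4] → 4; @4: state [2B, align 2] → 6; +2 pad (align 8); @8: refcount [8B, align 8] → 16; size 16, align 8
@0: attrs [1B, align 1] → 1
+7 pad (align 8)
@8: mtime [8B, align 8] → 16
@16: blocks [16B, align 8] → 32
@32: version [4B, align 4] → 36
+4 pad (align 8)
@40: reserved [8B, align 8] → 48
@48: signature [8B, align 8] → 56
@56: crc [4B, align 4] → 60
+4 tail pad (align 8)
size 64, align 8

64 bytes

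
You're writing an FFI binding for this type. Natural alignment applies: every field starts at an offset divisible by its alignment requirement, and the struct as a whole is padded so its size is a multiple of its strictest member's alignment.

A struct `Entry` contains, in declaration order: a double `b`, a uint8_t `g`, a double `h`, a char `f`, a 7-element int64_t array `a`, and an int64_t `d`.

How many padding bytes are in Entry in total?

@0: b [8B, align 8] → 8
@8: g [1B, align 1] → 9
+7 pad (align 8)
@16: h [8B, align 8] → 24
@24: f [1B, align 1] → 25
+7 pad (align 8)
@32: a [56B, align 8] → 88
@88: d [8B, align 8] → 96
size 96, align 8
data bytes 82, size 96 → padding 14

14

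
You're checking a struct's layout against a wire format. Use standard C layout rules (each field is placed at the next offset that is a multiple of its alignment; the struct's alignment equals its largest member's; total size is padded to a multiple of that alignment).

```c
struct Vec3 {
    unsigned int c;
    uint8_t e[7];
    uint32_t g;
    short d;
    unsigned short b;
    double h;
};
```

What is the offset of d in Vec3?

16

0..4  c  (4B, 4-aligned)
4..11  e  (7B, 1-aligned)
11..12  -- padding (1B)
12..16  g  (4B, 4-aligned)
16..18  d  (2B, 2-aligned)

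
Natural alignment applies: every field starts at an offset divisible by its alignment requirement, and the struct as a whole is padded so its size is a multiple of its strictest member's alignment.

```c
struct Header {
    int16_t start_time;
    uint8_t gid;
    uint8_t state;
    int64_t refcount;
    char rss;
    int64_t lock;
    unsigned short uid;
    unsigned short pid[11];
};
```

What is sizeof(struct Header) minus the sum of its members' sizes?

start_time at 0 (size 2, align 2) → ends 2
gid at 2 (size 1, align 1) → ends 3
state at 3 (size 1, align 1) → ends 4
pad 4 to align 8 for refcount
refcount at 8 (size 8, align 8) → ends 16
rss at 16 (size 1, align 1) → ends 17
pad 7 to align 8 for lock
lock at 24 (size 8, align 8) → ends 32
uid at 32 (size 2, align 2) → ends 34
pid at 34 (size 22, align 2) → ends 56
total 56 bytes, alignment 8
data bytes 45, size 56 → padding 11

11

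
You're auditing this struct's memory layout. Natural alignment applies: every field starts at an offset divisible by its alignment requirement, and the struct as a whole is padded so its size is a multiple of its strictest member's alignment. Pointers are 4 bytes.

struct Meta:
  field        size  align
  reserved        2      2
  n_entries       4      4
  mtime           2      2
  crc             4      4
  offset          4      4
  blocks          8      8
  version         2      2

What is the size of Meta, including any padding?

@0: reserved [2B, align 2] → 2
+2 pad (align 4)
@4: n_entries [4B, align 4] → 8
@8: mtime [2B, align 2] → 10
+2 pad (align 4)
@12: crc [4B, align 4] → 16
@16: offset [4B, align 4] → 20
+4 pad (align 8)
@24: blocks [8B, align 8] → 32
@32: version [2B, align 2] → 34
+6 tail pad (align 8)
size 40, align 8

40 bytes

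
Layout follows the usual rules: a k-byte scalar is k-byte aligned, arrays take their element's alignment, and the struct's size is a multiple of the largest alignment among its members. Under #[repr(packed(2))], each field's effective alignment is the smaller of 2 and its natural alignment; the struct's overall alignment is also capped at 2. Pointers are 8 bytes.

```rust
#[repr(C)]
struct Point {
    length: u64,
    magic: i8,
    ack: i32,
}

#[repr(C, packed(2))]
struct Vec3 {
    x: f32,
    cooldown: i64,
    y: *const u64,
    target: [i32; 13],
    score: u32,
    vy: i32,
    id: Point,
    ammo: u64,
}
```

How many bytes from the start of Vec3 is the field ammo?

Point: @0: length [8B, align 8] → 8; @8: magic [1B, align 1] → 9; +3 pad (align 4); @12: ack [4B, align 4] → 16; size 16, align 8
@0: x [4B, align 2] → 4
@4: cooldown [8B, align 2] → 12
@12: y [8B, align 2] → 20
@20: target [52B, align 2] → 72
@72: score [4B, align 2] → 76
@76: vy [4B, align 2] → 80
@80: id [16B, align 2] → 96
@96: ammo [8B, align 2] → 104

96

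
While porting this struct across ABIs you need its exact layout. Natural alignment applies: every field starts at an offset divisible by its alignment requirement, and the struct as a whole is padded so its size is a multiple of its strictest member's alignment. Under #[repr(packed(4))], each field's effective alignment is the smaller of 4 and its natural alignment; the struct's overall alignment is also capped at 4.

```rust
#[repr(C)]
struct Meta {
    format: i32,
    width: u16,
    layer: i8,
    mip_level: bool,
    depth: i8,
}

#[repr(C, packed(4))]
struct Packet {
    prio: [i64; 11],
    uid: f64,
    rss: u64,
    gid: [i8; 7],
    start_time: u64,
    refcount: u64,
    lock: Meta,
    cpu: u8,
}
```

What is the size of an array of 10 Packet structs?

1440

Meta: 0..4  format  (4B, 4-aligned); 4..6  width  (2B, 2-aligned); 6..7  layer  (1B, 1-aligned); 7..8  mip_level  (1B, 1-aligned); 8..9  depth  (1B, 1-aligned); 9..12  -- tail padding (3B); sizeof = 12, alignof = 4
0..88  prio  (88B, 4-aligned)
88..96  uid  (8B, 4-aligned)
96..104  rss  (8B, 4-aligned)
104..111  gid  (7B, 1-aligned)
111..112  -- padding (1B)
112..120  start_time  (8B, 4-aligned)
120..128  refcount  (8B, 4-aligned)
128..140  lock  (12B, 4-aligned)
140..141  cpu  (1B, 1-aligned)
141..144  -- tail padding (3B)
sizeof = 144, alignof = 4
array of 10: 10 × 144 = 1440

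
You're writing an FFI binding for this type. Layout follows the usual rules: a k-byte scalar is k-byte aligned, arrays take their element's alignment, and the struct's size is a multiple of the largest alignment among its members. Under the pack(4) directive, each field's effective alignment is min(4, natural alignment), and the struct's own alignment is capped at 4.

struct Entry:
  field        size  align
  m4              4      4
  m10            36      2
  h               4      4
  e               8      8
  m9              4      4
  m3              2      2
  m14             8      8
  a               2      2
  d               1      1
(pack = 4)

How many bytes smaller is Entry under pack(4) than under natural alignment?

8

natural layout:
  0..4  m4  (4B, 4-aligned)
  4..40  m10  (36B, 2-aligned)
  40..44  h  (4B, 4-aligned)
  44..48  -- padding (4B)
  48..56  e  (8B, 8-aligned)
  56..60  m9  (4B, 4-aligned)
  60..62  m3  (2B, 2-aligned)
  62..64  -- padding (2B)
  64..72  m14  (8B, 8-aligned)
  72..74  a  (2B, 2-aligned)
  74..75  d  (1B, 1-aligned)
  75..80  -- tail padding (5B)
  sizeof = 80, alignof = 8
packed(4) layout:
  0..4  m4  (4B, 4-aligned)
  4..40  m10  (36B, 2-aligned)
  40..44  h  (4B, 4-aligned)
  44..52  e  (8B, 4-aligned)
  52..56  m9  (4B, 4-aligned)
  56..58  m3  (2B, 2-aligned)
  58..60  -- padding (2B)
  60..68  m14  (8B, 4-aligned)
  68..70  a  (2B, 2-aligned)
  70..71  d  (1B, 1-aligned)
  71..72  -- tail padding (1B)
  sizeof = 72, alignof = 4
80 − 72 = 8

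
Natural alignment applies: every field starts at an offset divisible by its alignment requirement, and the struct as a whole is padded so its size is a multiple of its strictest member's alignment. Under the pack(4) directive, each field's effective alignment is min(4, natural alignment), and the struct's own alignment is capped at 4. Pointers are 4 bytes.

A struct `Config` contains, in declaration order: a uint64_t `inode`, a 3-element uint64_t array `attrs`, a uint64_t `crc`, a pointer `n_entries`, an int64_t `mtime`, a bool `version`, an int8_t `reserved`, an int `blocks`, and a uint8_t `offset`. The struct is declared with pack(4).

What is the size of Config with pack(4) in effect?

64

inode at 0 (size 8, align 4) → ends 8
attrs at 8 (size 24, align 4) → ends 32
crc at 32 (size 8, align 4) → ends 40
n_entries at 40 (size 4, align 4) → ends 44
mtime at 44 (size 8, align 4) → ends 52
version at 52 (size 1, align 1) → ends 53
reserved at 53 (size 1, align 1) → ends 54
pad 2 to align 4 for blocks
blocks at 56 (size 4, align 4) → ends 60
offset at 60 (size 1, align 1) → ends 61
tail pad 3 to reach multiple of 4
total 64 bytes, alignment 4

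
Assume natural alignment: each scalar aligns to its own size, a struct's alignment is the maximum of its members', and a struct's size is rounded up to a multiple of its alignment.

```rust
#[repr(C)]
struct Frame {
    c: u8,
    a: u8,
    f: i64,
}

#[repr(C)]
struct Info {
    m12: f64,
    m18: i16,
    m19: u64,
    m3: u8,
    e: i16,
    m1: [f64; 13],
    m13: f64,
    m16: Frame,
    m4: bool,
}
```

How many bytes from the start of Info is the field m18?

Frame: 0..1  c  (1B, 1-aligned); 1..2  a  (1B, 1-aligned); 2..8  -- padding (6B); 8..16  f  (8B, 8-aligned); sizeof = 16, alignof = 8
0..8  m12  (8B, 8-aligned)
8..10  m18  (2B, 2-aligned)

8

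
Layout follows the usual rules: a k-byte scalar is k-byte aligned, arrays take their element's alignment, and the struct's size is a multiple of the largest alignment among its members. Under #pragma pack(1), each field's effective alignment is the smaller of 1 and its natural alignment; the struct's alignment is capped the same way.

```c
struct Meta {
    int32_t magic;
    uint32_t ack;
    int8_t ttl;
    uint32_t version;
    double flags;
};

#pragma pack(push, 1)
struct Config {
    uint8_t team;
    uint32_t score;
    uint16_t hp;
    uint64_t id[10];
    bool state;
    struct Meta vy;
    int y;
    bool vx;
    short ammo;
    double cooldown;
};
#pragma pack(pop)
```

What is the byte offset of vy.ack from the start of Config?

92

Meta: magic at 0 (size 4, align 4) → ends 4; ack at 4 (size 4, align 4) → ends 8; ttl at 8 (size 1, align 1) → ends 9; pad 3 to align 4 for version; version at 12 (size 4, align 4) → ends 16; flags at 16 (size 8, align 8) → ends 24; total 24 bytes, alignment 8
team at 0 (size 1, align 1) → ends 1
score at 1 (size 4, align 1) → ends 5
hp at 5 (size 2, align 1) → ends 7
id at 7 (size 80, align 1) → ends 87
state at 87 (size 1, align 1) → ends 88
vy at 88 (size 24, align 1) → ends 112
within Meta: ack at 4
88 + 4 = 92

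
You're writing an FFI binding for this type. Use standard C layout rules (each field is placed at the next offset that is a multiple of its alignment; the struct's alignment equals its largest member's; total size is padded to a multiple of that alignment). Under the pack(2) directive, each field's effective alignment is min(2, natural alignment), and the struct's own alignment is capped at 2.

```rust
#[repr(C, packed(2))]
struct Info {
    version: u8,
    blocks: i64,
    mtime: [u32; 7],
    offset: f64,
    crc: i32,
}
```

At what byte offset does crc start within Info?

@0: version [1B, align 1] → 1
+1 pad (align 2)
@2: blocks [8B, align 2] → 10
@10: mtime [28B, align 2] → 38
@38: offset [8B, align 2] → 46
@46: crc [4B, align 2] → 50

46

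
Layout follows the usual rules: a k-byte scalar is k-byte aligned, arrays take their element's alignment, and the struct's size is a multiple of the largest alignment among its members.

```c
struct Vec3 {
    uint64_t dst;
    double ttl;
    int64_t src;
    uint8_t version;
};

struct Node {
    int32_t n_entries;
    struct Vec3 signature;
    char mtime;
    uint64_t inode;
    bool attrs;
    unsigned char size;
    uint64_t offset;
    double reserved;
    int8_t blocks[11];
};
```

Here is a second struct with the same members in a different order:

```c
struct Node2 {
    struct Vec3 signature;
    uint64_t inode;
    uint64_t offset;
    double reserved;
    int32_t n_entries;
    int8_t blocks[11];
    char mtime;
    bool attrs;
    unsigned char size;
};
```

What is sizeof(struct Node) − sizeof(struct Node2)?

16

Vec3: 0..8  dst  (8B, 8-aligned); 8..16  ttl  (8B, 8-aligned); 16..24  src  (8B, 8-aligned); 24..25  version  (1B, 1-aligned); 25..32  -- tail padding (7B); sizeof = 32, alignof = 8
0..4  n_entries  (4B, 4-aligned)
4..8  -- padding (4B)
8..40  signature  (32B, 8-aligned)
40..41  mtime  (1B, 1-aligned)
41..48  -- padding (7B)
48..56  inode  (8B, 8-aligned)
56..57  attrs  (1B, 1-aligned)
57..58  size  (1B, 1-aligned)
58..64  -- padding (6B)
64..72  offset  (8B, 8-aligned)
72..80  reserved  (8B, 8-aligned)
80..91  blocks  (11B, 1-aligned)
91..96  -- tail padding (5B)
sizeof = 96, alignof = 8
— Node2 —
0..32  signature  (32B, 8-aligned)
32..40  inode  (8B, 8-aligned)
40..48  offset  (8B, 8-aligned)
48..56  reserved  (8B, 8-aligned)
56..60  n_entries  (4B, 4-aligned)
60..71  blocks  (11B, 1-aligned)
71..72  mtime  (1B, 1-aligned)
72..73  attrs  (1B, 1-aligned)
73..74  size  (1B, 1-aligned)
74..80  -- tail padding (6B)
sizeof = 80, alignof = 8
96 − 80 = 16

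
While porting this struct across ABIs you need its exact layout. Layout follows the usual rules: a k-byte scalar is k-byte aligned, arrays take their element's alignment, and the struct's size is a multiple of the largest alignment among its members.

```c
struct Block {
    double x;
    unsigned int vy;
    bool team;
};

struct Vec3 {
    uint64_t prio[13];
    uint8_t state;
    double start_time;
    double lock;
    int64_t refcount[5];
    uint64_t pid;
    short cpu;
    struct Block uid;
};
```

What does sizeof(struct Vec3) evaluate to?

Block: 0..8  x  (8B, 8-aligned); 8..12  vy  (4B, 4-aligned); 12..13  team  (1B, 1-aligned); 13..16  -- tail padding (3B); sizeof = 16, alignof = 8
0..104  prio  (104B, 8-aligned)
104..105  state  (1B, 1-aligned)
105..112  -- padding (7B)
112..120  start_time  (8B, 8-aligned)
120..128  lock  (8B, 8-aligned)
128..168  refcount  (40B, 8-aligned)
168..176  pid  (8B, 8-aligned)
176..178  cpu  (2B, 2-aligned)
178..184  -- padding (6B)
184..200  uid  (16B, 8-aligned)
sizeof = 200, alignof = 8

200 bytes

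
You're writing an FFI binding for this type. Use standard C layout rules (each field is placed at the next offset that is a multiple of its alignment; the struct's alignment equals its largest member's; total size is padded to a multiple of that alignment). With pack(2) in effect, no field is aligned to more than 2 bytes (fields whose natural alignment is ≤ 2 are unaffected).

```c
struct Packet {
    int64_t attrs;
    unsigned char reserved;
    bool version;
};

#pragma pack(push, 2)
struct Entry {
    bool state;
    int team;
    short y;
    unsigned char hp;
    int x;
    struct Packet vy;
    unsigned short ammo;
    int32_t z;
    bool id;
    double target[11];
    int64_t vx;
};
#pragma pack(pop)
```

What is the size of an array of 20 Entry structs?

2680

Packet: 0..8  attrs  (8B, 8-aligned); 8..9  reserved  (1B, 1-aligned); 9..10  version  (1B, 1-aligned); 10..16  -- tail padding (6B); sizeof = 16, alignof = 8
0..1  state  (1B, 1-aligned)
1..2  -- padding (1B)
2..6  team  (4B, 2-aligned)
6..8  y  (2B, 2-aligned)
8..9  hp  (1B, 1-aligned)
9..10  -- padding (1B)
10..14  x  (4B, 2-aligned)
14..30  vy  (16B, 2-aligned)
30..32  ammo  (2B, 2-aligned)
32..36  z  (4B, 2-aligned)
36..37  id  (1B, 1-aligned)
37..38  -- padding (1B)
38..126  target  (88B, 2-aligned)
126..134  vx  (8B, 2-aligned)
sizeof = 134, alignof = 2
array of 20: 20 × 134 = 2680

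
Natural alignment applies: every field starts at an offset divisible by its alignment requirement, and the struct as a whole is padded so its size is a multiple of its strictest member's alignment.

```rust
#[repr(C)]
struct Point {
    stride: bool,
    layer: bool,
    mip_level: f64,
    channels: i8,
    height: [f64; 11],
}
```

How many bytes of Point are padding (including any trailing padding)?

13

0..1  stride  (1B, 1-aligned)
1..2  layer  (1B, 1-aligned)
2..8  -- padding (6B)
8..16  mip_level  (8B, 8-aligned)
16..17  channels  (1B, 1-aligned)
17..24  -- padding (7B)
24..112  height  (88B, 8-aligned)
sizeof = 112, alignof = 8
data bytes 99, size 112 → padding 13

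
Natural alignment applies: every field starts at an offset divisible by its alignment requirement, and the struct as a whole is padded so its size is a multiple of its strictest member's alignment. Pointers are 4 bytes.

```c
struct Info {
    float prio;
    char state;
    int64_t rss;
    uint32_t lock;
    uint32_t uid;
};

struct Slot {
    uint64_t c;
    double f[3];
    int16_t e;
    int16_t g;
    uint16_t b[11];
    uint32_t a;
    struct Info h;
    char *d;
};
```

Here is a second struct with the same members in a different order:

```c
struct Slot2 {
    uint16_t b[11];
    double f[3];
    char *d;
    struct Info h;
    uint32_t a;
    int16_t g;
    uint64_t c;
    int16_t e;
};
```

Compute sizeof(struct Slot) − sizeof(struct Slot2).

-8

Info: @0: prio [4B, align 4] → 4; @4: state [1B, align 1] → 5; +3 pad (align 8); @8: rss [8B, align 8] → 16; @16: lock [4B, align 4] → 20; @20: uid [4B, align 4] → 24; size 24, align 8
@0: c [8B, align 8] → 8
@8: f [24B, align 8] → 32
@32: e [2B, align 2] → 34
@34: g [2B, align 2] → 36
@36: b [22B, align 2] → 58
+2 pad (align 4)
@60: a [4B, align 4] → 64
@64: h [24B, align 8] → 88
@88: d [4B, align 4] → 92
+4 tail pad (align 8)
size 96, align 8
— Slot2 —
@0: b [22B, align 2] → 22
+2 pad (align 8)
@24: f [24B, align 8] → 48
@48: d [4B, align 4] → 52
+4 pad (align 8)
@56: h [24B, align 8] → 80
@80: a [4B, align 4] → 84
@84: g [2B, align 2] → 86
+2 pad (align 8)
@88: c [8B, align 8] → 96
@96: e [2B, align 2] → 98
+6 tail pad (align 8)
size 104, align 8
96 − 104 = -8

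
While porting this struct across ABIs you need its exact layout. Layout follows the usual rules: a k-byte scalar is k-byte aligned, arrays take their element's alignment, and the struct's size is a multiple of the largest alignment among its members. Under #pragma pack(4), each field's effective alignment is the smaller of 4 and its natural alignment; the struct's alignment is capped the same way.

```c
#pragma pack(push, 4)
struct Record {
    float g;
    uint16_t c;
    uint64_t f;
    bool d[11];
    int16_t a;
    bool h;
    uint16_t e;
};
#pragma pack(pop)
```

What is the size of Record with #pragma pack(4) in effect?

36

0..4  g  (4B, 4-aligned)
4..6  c  (2B, 2-aligned)
6..8  -- padding (2B)
8..16  f  (8B, 4-aligned)
16..27  d  (11B, 1-aligned)
27..28  -- padding (1B)
28..30  a  (2B, 2-aligned)
30..31  h  (1B, 1-aligned)
31..32  -- padding (1B)
32..34  e  (2B, 2-aligned)
34..36  -- tail padding (2B)
sizeof = 36, alignof = 4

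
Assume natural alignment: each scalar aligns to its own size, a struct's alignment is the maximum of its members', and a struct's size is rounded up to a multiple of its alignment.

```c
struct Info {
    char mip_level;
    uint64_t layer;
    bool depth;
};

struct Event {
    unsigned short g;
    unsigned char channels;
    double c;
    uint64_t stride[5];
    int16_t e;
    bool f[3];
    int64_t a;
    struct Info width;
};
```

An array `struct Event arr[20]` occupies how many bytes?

1920

Info: mip_level at 0 (size 1, align 1) → ends 1; pad 7 to align 8 for layer; layer at 8 (size 8, align 8) → ends 16; depth at 16 (size 1, align 1) → ends 17; tail pad 7 to reach multiple of 8; total 24 bytes, alignment 8
g at 0 (size 2, align 2) → ends 2
channels at 2 (size 1, align 1) → ends 3
pad 5 to align 8 for c
c at 8 (size 8, align 8) → ends 16
stride at 16 (size 40, align 8) → ends 56
e at 56 (size 2, align 2) → ends 58
f at 58 (size 3, align 1) → ends 61
pad 3 to align 8 for a
a at 64 (size 8, align 8) → ends 72
width at 72 (size 24, align 8) → ends 96
total 96 bytes, alignment 8
array of 20: 20 × 96 = 1920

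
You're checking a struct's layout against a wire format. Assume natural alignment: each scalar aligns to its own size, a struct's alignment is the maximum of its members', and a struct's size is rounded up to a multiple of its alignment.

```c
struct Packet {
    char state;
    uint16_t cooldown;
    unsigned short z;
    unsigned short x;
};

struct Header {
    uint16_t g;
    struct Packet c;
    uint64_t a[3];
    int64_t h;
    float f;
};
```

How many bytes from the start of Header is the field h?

Packet: state at 0 (size 1, align 1) → ends 1; pad 1 to align 2 for cooldown; cooldown at 2 (size 2, align 2) → ends 4; z at 4 (size 2, align 2) → ends 6; x at 6 (size 2, align 2) → ends 8; total 8 bytes, alignment 2
g at 0 (size 2, align 2) → ends 2
c at 2 (size 8, align 2) → ends 10
pad 6 to align 8 for a
a at 16 (size 24, align 8) → ends 40
h at 40 (size 8, align 8) → ends 48

40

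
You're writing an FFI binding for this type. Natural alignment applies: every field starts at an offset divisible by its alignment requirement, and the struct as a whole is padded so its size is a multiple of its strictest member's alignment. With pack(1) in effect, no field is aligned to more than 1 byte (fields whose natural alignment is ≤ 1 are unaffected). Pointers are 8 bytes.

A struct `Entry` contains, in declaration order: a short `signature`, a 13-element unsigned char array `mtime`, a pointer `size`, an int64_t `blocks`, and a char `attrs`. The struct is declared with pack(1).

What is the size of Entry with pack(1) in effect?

32

@0: signature [2B, align 1] → 2
@2: mtime [13B, align 1] → 15
@15: size [8B, align 1] → 23
@23: blocks [8B, align 1] → 31
@31: attrs [1B, align 1] → 32
size 32, align 1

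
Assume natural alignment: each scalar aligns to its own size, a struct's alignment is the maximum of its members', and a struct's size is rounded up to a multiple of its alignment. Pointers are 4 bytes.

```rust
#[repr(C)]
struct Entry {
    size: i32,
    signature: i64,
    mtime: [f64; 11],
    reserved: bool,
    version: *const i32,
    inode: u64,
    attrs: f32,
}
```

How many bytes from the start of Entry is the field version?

108

@0: size [4B, align 4] → 4
+4 pad (align 8)
@8: signature [8B, align 8] → 16
@16: mtime [88B, align 8] → 104
@104: reserved [1B, align 1] → 105
+3 pad (align 4)
@108: version [4B, align 4] → 112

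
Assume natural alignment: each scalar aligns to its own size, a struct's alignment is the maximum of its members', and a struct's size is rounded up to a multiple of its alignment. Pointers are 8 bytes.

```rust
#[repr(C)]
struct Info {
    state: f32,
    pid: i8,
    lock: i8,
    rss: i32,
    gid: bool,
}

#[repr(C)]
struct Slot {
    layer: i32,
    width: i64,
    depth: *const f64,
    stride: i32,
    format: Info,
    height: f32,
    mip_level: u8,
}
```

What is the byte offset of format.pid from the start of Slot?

Info: 0..4  state  (4B, 4-aligned); 4..5  pid  (1B, 1-aligned); 5..6  lock  (1B, 1-aligned); 6..8  -- padding (2B); 8..12  rss  (4B, 4-aligned); 12..13  gid  (1B, 1-aligned); 13..16  -- tail padding (3B); sizeof = 16, alignof = 4
0..4  layer  (4B, 4-aligned)
4..8  -- padding (4B)
8..16  width  (8B, 8-aligned)
16..24  depth  (8B, 8-aligned)
24..28  stride  (4B, 4-aligned)
28..44  format  (16B, 4-aligned)
within Info: pid at 4
28 + 4 = 32

32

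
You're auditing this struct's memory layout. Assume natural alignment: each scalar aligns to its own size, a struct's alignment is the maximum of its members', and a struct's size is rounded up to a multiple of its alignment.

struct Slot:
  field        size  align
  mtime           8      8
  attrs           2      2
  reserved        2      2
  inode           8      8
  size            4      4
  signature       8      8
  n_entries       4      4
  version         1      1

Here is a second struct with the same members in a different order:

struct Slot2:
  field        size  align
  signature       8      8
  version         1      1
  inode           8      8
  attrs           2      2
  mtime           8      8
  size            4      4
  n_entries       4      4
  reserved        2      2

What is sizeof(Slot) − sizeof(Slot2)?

0..8  mtime  (8B, 8-aligned)
8..10  attrs  (2B, 2-aligned)
10..12  reserved  (2B, 2-aligned)
12..16  -- padding (4B)
16..24  inode  (8B, 8-aligned)
24..28  size  (4B, 4-aligned)
28..32  -- padding (4B)
32..40  signature  (8B, 8-aligned)
40..44  n_entries  (4B, 4-aligned)
44..45  version  (1B, 1-aligned)
45..48  -- tail padding (3B)
sizeof = 48, alignof = 8
— Slot2 —
0..8  signature  (8B, 8-aligned)
8..9  version  (1B, 1-aligned)
9..16  -- padding (7B)
16..24  inode  (8B, 8-aligned)
24..26  attrs  (2B, 2-aligned)
26..32  -- padding (6B)
32..40  mtime  (8B, 8-aligned)
40..44  size  (4B, 4-aligned)
44..48  n_entries  (4B, 4-aligned)
48..50  reserved  (2B, 2-aligned)
50..56  -- tail padding (6B)
sizeof = 56, alignof = 8
48 − 56 = -8

-8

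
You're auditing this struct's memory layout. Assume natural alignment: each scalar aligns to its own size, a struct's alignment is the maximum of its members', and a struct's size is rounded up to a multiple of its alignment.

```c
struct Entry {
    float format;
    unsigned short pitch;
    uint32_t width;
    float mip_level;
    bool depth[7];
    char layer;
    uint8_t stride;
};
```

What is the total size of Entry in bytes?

0..4  format  (4B, 4-aligned)
4..6  pitch  (2B, 2-aligned)
6..8  -- padding (2B)
8..12  width  (4B, 4-aligned)
12..16  mip_level  (4B, 4-aligned)
16..23  depth  (7B, 1-aligned)
23..24  layer  (1B, 1-aligned)
24..25  stride  (1B, 1-aligned)
25..28  -- tail padding (3B)
sizeof = 28, alignof = 4

28 bytes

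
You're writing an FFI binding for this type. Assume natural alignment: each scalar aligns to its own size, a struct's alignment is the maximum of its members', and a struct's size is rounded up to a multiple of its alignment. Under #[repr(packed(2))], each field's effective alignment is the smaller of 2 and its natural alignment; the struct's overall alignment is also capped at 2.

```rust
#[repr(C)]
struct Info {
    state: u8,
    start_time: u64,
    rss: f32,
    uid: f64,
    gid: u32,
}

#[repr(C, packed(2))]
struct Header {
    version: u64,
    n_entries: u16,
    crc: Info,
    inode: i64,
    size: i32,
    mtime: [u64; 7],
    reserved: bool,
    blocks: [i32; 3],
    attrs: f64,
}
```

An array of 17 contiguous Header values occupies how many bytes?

2380

Info: @0: state [1B, align 1] → 1; +7 pad (align 8); @8: start_time [8B, align 8] → 16; @16: rss [4B, align 4] → 20; +4 pad (align 8); @24: uid [8B, align 8] → 32; @32: gid [4B, align 4] → 36; +4 tail pad (align 8); size 40, align 8
@0: version [8B, align 2] → 8
@8: n_entries [2B, align 2] → 10
@10: crc [40B, align 2] → 50
@50: inode [8B, align 2] → 58
@58: size [4B, align 2] → 62
@62: mtime [56B, align 2] → 118
@118: reserved [1B, align 1] → 119
+1 pad (align 2)
@120: blocks [12B, align 2] → 132
@132: attrs [8B, align 2] → 140
size 140, align 2
array of 17: 17 × 140 = 2380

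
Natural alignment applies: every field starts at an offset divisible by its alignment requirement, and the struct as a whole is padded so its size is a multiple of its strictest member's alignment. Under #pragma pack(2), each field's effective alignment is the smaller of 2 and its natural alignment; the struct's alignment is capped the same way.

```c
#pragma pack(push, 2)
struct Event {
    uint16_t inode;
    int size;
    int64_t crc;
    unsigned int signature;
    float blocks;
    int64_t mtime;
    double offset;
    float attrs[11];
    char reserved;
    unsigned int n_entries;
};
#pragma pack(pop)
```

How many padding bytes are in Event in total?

0..2  inode  (2B, 2-aligned)
2..6  size  (4B, 2-aligned)
6..14  crc  (8B, 2-aligned)
14..18  signature  (4B, 2-aligned)
18..22  blocks  (4B, 2-aligned)
22..30  mtime  (8B, 2-aligned)
30..38  offset  (8B, 2-aligned)
38..82  attrs  (44B, 2-aligned)
82..83  reserved  (1B, 1-aligned)
83..84  -- padding (1B)
84..88  n_entries  (4B, 2-aligned)
sizeof = 88, alignof = 2
data bytes 87, size 88 → padding 1

1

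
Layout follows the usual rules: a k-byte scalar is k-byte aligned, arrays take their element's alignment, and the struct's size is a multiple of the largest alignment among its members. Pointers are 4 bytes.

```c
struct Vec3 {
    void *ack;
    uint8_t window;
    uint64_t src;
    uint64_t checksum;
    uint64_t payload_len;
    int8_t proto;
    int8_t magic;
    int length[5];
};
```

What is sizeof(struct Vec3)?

56 bytes

ack at 0 (size 4, align 4) → ends 4
window at 4 (size 1, align 1) → ends 5
pad 3 to align 8 for src
src at 8 (size 8, align 8) → ends 16
checksum at 16 (size 8, align 8) → ends 24
payload_len at 24 (size 8, align 8) → ends 32
proto at 32 (size 1, align 1) → ends 33
magic at 33 (size 1, align 1) → ends 34
pad 2 to align 4 for length
length at 36 (size 20, align 4) → ends 56
total 56 bytes, alignment 8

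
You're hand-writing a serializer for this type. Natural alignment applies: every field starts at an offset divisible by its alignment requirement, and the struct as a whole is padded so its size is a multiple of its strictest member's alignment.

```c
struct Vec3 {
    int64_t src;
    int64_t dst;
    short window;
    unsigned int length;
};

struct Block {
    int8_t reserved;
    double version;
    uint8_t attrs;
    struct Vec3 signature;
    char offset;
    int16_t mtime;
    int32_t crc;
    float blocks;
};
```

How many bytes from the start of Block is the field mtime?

Vec3: 0..8  src  (8B, 8-aligned); 8..16  dst  (8B, 8-aligned); 16..18  window  (2B, 2-aligned); 18..20  -- padding (2B); 20..24  length  (4B, 4-aligned); sizeof = 24, alignof = 8
0..1  reserved  (1B, 1-aligned)
1..8  -- padding (7B)
8..16  version  (8B, 8-aligned)
16..17  attrs  (1B, 1-aligned)
17..24  -- padding (7B)
24..48  signature  (24B, 8-aligned)
48..49  offset  (1B, 1-aligned)
49..50  -- padding (1B)
50..52  mtime  (2B, 2-aligned)

50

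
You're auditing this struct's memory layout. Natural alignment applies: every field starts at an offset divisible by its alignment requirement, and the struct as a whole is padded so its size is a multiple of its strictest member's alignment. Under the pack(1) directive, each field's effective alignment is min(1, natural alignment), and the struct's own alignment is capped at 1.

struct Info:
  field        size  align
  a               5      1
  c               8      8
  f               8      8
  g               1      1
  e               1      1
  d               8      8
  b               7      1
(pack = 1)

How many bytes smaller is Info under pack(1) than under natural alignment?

10

natural layout:
  @0: a [5B, align 1] → 5
  +3 pad (align 8)
  @8: c [8B, align 8] → 16
  @16: f [8B, align 8] → 24
  @24: g [1B, align 1] → 25
  @25: e [1B, align 1] → 26
  +6 pad (align 8)
  @32: d [8B, align 8] → 40
  @40: b [7B, align 1] → 47
  +1 tail pad (align 8)
  size 48, align 8
packed(1) layout:
  @0: a [5B, align 1] → 5
  @5: c [8B, align 1] → 13
  @13: f [8B, align 1] → 21
  @21: g [1B, align 1] → 22
  @22: e [1B, align 1] → 23
  @23: d [8B, align 1] → 31
  @31: b [7B, align 1] → 38
  size 38, align 1
48 − 38 = 10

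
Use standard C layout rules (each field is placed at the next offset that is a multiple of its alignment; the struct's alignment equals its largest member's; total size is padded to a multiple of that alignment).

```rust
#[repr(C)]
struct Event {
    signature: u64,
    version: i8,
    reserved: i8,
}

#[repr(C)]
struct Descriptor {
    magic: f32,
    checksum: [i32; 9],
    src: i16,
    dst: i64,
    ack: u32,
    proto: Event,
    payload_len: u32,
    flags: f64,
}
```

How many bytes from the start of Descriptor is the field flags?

88

Event: @0: signature [8B, align 8] → 8; @8: version [1B, align 1] → 9; @9: reserved [1B, align 1] → 10; +6 tail pad (align 8); size 16, align 8
@0: magic [4B, align 4] → 4
@4: checksum [36B, align 4] → 40
@40: src [2B, align 2] → 42
+6 pad (align 8)
@48: dst [8B, align 8] → 56
@56: ack [4B, align 4] → 60
+4 pad (align 8)
@64: proto [16B, align 8] → 80
@80: payload_len [4B, align 4] → 84
+4 pad (align 8)
@88: flags [8B, align 8] → 96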